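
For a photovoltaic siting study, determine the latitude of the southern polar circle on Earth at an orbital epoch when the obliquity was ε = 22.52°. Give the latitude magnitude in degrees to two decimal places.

67.48°

The polar circle is the lowest latitude that experiences at least one full rotation of continuous darkness at the northern-summer solstice; it lies at |φ| = 90° − ε = 90° − 22.52° = 67.48°.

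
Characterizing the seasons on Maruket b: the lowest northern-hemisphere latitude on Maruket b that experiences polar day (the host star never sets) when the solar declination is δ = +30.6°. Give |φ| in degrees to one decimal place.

|φ| = 59.4°

Polar day requires cos H₀ = −tan φ tan δ ≤ −1, i.e. tan φ tan δ ≥ 1.
The boundary is |tan φ| · |tan δ| = 1, so |φ| = 90° − |δ| = 90° − 30.6° = 59.4° in the northern hemisphere.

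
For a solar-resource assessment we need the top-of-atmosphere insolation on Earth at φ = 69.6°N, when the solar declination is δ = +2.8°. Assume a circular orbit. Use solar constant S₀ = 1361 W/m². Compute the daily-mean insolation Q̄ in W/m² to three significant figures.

Q̄ ≈ 183 W/m²

cos H₀ = −tan(+69.6°) tan(+2.800°) = -0.1315, H₀ = 1.7027 rad.
Bracket: H₀ sin φ sin δ + cos φ cos δ sin H₀ = 1.7027×0.93728×0.04885 + 0.34857×0.99881×0.99131 = 0.077960 + 0.345130 = 0.423090.
Q̄ = (S₀/π) × [bracket] = (1361/π) × 0.423090 = 183.3 W/m².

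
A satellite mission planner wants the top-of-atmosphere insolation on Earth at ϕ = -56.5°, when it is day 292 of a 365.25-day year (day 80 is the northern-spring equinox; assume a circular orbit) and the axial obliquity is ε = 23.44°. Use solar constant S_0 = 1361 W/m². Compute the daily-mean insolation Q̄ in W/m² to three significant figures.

Q̄ ≈ 354 W/m²

Solar longitude: L_s = 360° × (292 − 80)/365.25 = 208.953°.
sin δ = sin 23.44° × sin 208.953° = -0.19256, so δ = -11.103°.
cos h₀ = −tan(-56.5°) tan(-11.103°) = -0.2965, h₀ = 1.8718 rad.
Bracket: h₀ sin ϕ sin δ + cos ϕ cos δ sin h₀ = 1.8718×-0.83389×-0.19256 + 0.55194×0.98128×0.95504 = 0.300562 + 0.517257 = 0.817819.
Q̄ = (S_0/π) × [bracket] = (1361/π) × 0.817819 = 354.3 W/m².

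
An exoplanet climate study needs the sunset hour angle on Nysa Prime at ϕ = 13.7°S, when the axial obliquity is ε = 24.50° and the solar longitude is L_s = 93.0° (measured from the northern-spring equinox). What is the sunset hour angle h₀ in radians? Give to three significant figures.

Solar declination: sin δ = sin ε · sin L_s = sin 24.50° × sin 93.0° = 0.41412, so δ = +24.464°.
cos h₀ = −tan ϕ · tan δ = −tan(-13.7°) × tan(+24.464°) = 0.1109, so h₀ = 1.4597 rad = 83.63°.

h₀ = 1.46 rad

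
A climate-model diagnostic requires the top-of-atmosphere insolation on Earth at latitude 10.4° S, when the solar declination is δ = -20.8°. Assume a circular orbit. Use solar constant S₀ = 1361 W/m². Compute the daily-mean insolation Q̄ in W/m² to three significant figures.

Q̄ ≈ 443 W/m²

cos H₀ = −tan(-10.4°) tan(-20.800°) = -0.0697, H₀ = 1.6406 rad.
Bracket: H₀ sin φ sin δ + cos φ cos δ sin H₀ = 1.6406×-0.18052×-0.35511 + 0.98357×0.93483×0.99757 = 0.105170 + 0.917236 = 1.022406.
Q̄ = (S₀/π) × [bracket] = (1361/π) × 1.022406 = 442.9 W/m².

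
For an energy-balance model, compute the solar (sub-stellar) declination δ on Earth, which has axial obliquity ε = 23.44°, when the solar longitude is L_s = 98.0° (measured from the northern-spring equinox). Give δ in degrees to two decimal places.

sin δ = sin ε · sin L_s = sin 23.44° × sin 98.0° = 0.393917.
δ = arcsin(0.393917) = +23.20°.

δ = +23.20°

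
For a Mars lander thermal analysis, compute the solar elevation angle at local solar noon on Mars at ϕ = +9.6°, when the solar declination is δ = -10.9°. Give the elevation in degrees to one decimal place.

69.5°

At local noon the hour angle is zero, so the zenith angle equals |ϕ − δ| = |+9.6° − (-10.900°)| = 20.500°.
Elevation = 90° − 20.500° = 69.5°.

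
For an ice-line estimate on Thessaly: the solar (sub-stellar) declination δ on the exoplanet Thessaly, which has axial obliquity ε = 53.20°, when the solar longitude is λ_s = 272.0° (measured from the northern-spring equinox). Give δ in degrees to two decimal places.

sin δ = sin ε · sin λ_s = sin 53.20° × sin 272.0° = -0.800244.
δ = arcsin(-0.800244) = -53.15°.

δ = -53.15°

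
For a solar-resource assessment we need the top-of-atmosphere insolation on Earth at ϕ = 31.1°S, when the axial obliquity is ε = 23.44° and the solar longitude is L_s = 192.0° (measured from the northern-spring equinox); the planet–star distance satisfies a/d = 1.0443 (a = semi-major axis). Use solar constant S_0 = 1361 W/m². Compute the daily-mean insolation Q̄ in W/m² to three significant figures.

Q̄ ≈ 435 W/m²

Solar declination: sin δ = sin ε · sin L_s = sin 23.44° × sin 192.0° = -0.08270, so δ = -4.744°.
cos h₀ = −tan(-31.1°) tan(-4.744°) = -0.0501, h₀ = 1.6209 rad.
Bracket: h₀ sin ϕ sin δ + cos ϕ cos δ sin h₀ = 1.6209×-0.51653×-0.08270 + 0.85627×0.99657×0.99875 = 0.069240 + 0.852266 = 0.921506.
Inverse-square distance factor (a/d)² = 1.0443² = 1.090562.
Q̄ = (S_0/π) × 1.090562 × [bracket] = (1361/π) × 1.090562 × 0.921506 = 435.4 W/m².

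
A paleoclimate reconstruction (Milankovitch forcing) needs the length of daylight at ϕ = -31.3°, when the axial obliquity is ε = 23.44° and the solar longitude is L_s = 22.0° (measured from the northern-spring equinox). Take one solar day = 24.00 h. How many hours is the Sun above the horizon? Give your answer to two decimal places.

Solar declination: sin δ = sin ε · sin L_s = sin 23.44° × sin 22.0° = 0.14901, so δ = +8.570°.
cos h₀ = −tan ϕ · tan δ = −tan(-31.3°) × tan(+8.570°) = 0.0916, so h₀ = 1.4790 rad = 84.74°.
Daylight = 2h₀/(2π) × 24.00 h = (1.4790/π) × 24.00 = 11.30 h.

11.30 h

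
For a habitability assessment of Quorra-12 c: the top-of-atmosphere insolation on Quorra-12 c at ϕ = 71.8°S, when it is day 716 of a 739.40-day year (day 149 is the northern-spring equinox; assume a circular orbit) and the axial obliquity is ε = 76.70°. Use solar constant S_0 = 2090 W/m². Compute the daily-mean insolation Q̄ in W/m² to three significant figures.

Q̄ ≈ 1.92e+03 W/m²

Solar longitude: L_s = 360° × (716 − 149)/739.40 = 276.062°.
sin δ = sin 76.70° × sin 276.062° = -0.96774, so δ = -75.406°.
cos h₀ = −tan(-71.8°) tan(-75.406°) = -11.6820 ≤ −1 ⇒ polar day, h₀ = π.
Bracket: h₀ sin ϕ sin δ + cos ϕ cos δ sin h₀ = 3.1416×-0.94997×-0.96774 + 0.31233×0.25196×0.00000 = 2.888148 + 0.000000 = 2.888148.
Q̄ = (S_0/π) × [bracket] = (2090/π) × 2.888148 = 1921 W/m².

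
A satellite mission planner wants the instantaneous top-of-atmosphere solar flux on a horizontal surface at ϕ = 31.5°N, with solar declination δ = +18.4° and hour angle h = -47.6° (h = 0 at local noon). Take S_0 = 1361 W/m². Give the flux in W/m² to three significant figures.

967 W/m²

cos θ_z = sin ϕ sin δ + cos ϕ cos δ cos h = 0.164926 + 0.545544 = 0.710470.
Flux = S_0 · cos θ_z = 1361 × 0.710470 = 966.9 W/m².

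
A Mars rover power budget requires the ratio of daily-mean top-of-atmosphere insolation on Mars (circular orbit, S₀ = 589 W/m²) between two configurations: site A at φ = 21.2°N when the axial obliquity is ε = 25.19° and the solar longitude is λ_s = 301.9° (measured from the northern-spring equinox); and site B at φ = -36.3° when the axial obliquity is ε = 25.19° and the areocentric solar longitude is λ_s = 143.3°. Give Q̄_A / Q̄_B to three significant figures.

— Configuration A (φ=+21.2°):
Solar declination: sin δ = sin ε · sin λ_s = sin 25.19° × sin 301.9° = -0.36134, so δ = -21.183°.
cos H₀ = −tan(+21.2°) tan(-21.183°) = 0.1503, H₀ = 1.4199 rad.
Bracket: H₀ sin φ sin δ + cos φ cos δ sin H₀ = 1.4199×0.36162×-0.36134 + 0.93232×0.93243×0.98864 = -0.185535 + 0.859448 = 0.673913.
Q̄ = (S₀/π) × [bracket] = (589/π) × 0.673913 = 126.35 W/m².
— Configuration B (φ=-36.3°):
sin δ = sin 25.19° × sin 143.3° = 0.25436, so δ = +14.736°.
cos H₀ = −tan(-36.3°) tan(+14.736°) = 0.1932, H₀ = 1.3764 rad.
Bracket: H₀ sin φ sin δ + cos φ cos δ sin H₀ = 1.3764×-0.59201×0.25436 + 0.80593×0.96711×0.98116 = -0.207263 + 0.764739 = 0.557476.
Q̄ = (S₀/π) × [bracket] = (589/π) × 0.557476 = 104.52 W/m².
Ratio Q̄_A / Q̄_B = 126.35 / 104.52 = 1.209.

Q̄_A / Q̄_B ≈ 1.21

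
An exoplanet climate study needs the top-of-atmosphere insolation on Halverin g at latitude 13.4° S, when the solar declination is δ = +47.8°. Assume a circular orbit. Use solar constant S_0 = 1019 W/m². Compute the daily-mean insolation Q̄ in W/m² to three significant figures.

cos h₀ = −tan(-13.4°) tan(+47.800°) = 0.2627, h₀ = 1.3049 rad.
Bracket: h₀ sin ϕ sin δ + cos ϕ cos δ sin h₀ = 1.3049×-0.23175×0.74080 + 0.97278×0.67172×0.96487 = -0.224026 + 0.630481 = 0.406455.
Q̄ = (S_0/π) × [bracket] = (1019/π) × 0.406455 = 131.8 W/m².

Q̄ ≈ 132 W/m²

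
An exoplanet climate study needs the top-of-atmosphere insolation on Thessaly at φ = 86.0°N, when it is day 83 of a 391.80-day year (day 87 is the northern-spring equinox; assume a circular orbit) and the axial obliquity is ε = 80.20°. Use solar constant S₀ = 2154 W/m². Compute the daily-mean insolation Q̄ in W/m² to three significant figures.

Q̄ ≈ 1.32 W/m²

Solar longitude: λ_s = 360° × (83 − 87)/391.80 = -3.675°, i.e. -3.675° + 360° = 356.325°.
sin δ = sin 80.20° × sin 356.325° = -0.06317, so δ = -3.622°.
cos H₀ = −tan(+86.0°) tan(-3.622°) = 0.9051, H₀ = 0.4391 rad.
Bracket: H₀ sin φ sin δ + cos φ cos δ sin H₀ = 0.4391×0.99756×-0.06317 + 0.06976×0.99800×0.42510 = -0.027670 + 0.029596 = 0.001926.
Q̄ = (S₀/π) × [bracket] = (2154/π) × 0.001926 = 1.321 W/m².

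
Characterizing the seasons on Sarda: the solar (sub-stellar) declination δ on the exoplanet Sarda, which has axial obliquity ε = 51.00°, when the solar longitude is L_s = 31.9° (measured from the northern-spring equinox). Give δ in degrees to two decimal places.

sin δ = sin ε · sin L_s = sin 51.00° × sin 31.9° = 0.410674.
δ = arcsin(0.410674) = +24.25°.

δ = +24.25°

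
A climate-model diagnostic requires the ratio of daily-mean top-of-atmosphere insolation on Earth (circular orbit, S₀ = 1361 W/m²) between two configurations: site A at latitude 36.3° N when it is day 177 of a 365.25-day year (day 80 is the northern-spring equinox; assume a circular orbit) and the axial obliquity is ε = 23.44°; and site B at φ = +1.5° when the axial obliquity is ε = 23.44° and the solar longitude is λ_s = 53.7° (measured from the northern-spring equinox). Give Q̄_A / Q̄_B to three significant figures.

— Configuration A (φ=+36.3°):
Solar longitude: λ_s = 360° × (177 − 80)/365.25 = 95.606°.
sin δ = sin 23.44° × sin 95.606° = 0.39589, so δ = +23.321°.
cos H₀ = −tan(+36.3°) tan(+23.321°) = -0.3167, H₀ = 1.8930 rad.
Bracket: H₀ sin φ sin δ + cos φ cos δ sin H₀ = 1.8930×0.59201×0.39589 + 0.80593×0.91830×0.94853 = 0.443664 + 0.701993 = 1.145657.
Q̄ = (S₀/π) × [bracket] = (1361/π) × 1.145657 = 496.32 W/m².
— Configuration B (φ=+1.5°):
Solar declination: sin δ = sin ε · sin λ_s = sin 23.44° × sin 53.7° = 0.32059, so δ = +18.699°.
cos H₀ = −tan(+1.5°) tan(+18.699°) = -0.0089, H₀ = 1.5797 rad.
Bracket: H₀ sin φ sin δ + cos φ cos δ sin H₀ = 1.5797×0.02618×0.32059 + 0.99966×0.94722×0.99996 = 0.013258 + 0.946860 = 0.960118.
Q̄ = (S₀/π) × [bracket] = (1361/π) × 0.960118 = 415.94 W/m².
Ratio Q̄_A / Q̄_B = 496.32 / 415.94 = 1.193.

Q̄_A / Q̄_B ≈ 1.19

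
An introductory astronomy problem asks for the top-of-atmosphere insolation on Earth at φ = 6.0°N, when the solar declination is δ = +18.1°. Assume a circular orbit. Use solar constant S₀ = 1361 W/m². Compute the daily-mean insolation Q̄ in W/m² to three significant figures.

Q̄ ≈ 432 W/m²

cos H₀ = −tan(+6.0°) tan(+18.100°) = -0.0344, H₀ = 1.6052 rad.
Bracket: H₀ sin φ sin δ + cos φ cos δ sin H₀ = 1.6052×0.10453×0.31068 + 0.99452×0.95052×0.99941 = 0.052129 + 0.944753 = 0.996882.
Q̄ = (S₀/π) × [bracket] = (1361/π) × 0.996882 = 431.9 W/m².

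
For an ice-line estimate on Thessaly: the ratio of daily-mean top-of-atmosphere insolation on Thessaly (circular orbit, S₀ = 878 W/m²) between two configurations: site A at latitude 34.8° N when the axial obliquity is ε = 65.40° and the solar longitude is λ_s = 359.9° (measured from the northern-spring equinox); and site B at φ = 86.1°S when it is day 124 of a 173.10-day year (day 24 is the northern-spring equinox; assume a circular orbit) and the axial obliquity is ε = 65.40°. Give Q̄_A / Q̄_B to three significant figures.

Q̄_A / Q̄_B ≈ 0.613

— Configuration A (φ=+34.8°):
Solar declination: sin δ = sin ε · sin λ_s = sin 65.40° × sin 359.9° = -0.00159, so δ = -0.091°.
cos H₀ = −tan(+34.8°) tan(-0.091°) = 0.0011, H₀ = 1.5697 rad.
Bracket: H₀ sin φ sin δ + cos φ cos δ sin H₀ = 1.5697×0.57071×-0.00159 + 0.82115×1.00000×1.00000 = -0.001424 + 0.821150 = 0.819726.
Q̄ = (S₀/π) × [bracket] = (878/π) × 0.819726 = 229.09 W/m².
— Configuration B (φ=-86.1°):
Solar longitude: λ_s = 360° × (124 − 24)/173.10 = 207.972°.
sin δ = sin 65.40° × sin 207.972° = -0.42647, so δ = -25.244°.
cos H₀ = −tan(-86.1°) tan(-25.244°) = -6.9162 ≤ −1 ⇒ polar day, H₀ = π.
Bracket: H₀ sin φ sin δ + cos φ cos δ sin H₀ = 3.1416×-0.99768×-0.42647 + 0.06802×0.90450×0.00000 = 1.336690 + 0.000000 = 1.336690.
Q̄ = (S₀/π) × [bracket] = (878/π) × 1.336690 = 373.57 W/m².
Ratio Q̄_A / Q̄_B = 229.09 / 373.57 = 0.6132.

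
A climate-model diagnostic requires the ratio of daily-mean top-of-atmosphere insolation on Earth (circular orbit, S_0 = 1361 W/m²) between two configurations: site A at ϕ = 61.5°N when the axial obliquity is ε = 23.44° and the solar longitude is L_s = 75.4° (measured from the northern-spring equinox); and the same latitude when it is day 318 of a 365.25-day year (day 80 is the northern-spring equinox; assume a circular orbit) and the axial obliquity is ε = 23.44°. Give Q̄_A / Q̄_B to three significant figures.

— Configuration A (ϕ=+61.5°):
Solar declination: sin δ = sin ε · sin L_s = sin 23.44° × sin 75.4° = 0.38494, so δ = +22.640°.
cos h₀ = −tan(+61.5°) tan(+22.640°) = -0.7682, h₀ = 2.4468 rad.
Bracket: h₀ sin ϕ sin δ + cos ϕ cos δ sin h₀ = 2.4468×0.87882×0.38494 + 0.47716×0.92294×0.64024 = 0.827735 + 0.281955 = 1.109690.
Q̄ = (S_0/π) × [bracket] = (1361/π) × 1.109690 = 480.74 W/m².
— Configuration B (ϕ=+61.5°):
Solar longitude: L_s = 360° × (318 − 80)/365.25 = 234.579°.
sin δ = sin 23.44° × sin 234.579° = -0.32416, so δ = -18.915°.
cos h₀ = −tan(+61.5°) tan(-18.915°) = 0.6311, h₀ = 0.8878 rad.
Bracket: h₀ sin ϕ sin δ + cos ϕ cos δ sin h₀ = 0.8878×0.87882×-0.32416 + 0.47716×0.94600×0.77569 = -0.252915 + 0.350141 = 0.097226.
Q̄ = (S_0/π) × [bracket] = (1361/π) × 0.097226 = 42.120 W/m².
Ratio Q̄_A / Q̄_B = 480.74 / 42.120 = 11.41.

Q̄_A / Q̄_B ≈ 11.4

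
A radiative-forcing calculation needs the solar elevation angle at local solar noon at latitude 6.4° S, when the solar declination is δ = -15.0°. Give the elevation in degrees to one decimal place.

81.4°

At local noon the hour angle is zero, so the zenith angle equals |φ − δ| = |-6.4° − (-15.000°)| = 8.600°.
Elevation = 90° − 8.600° = 81.4°.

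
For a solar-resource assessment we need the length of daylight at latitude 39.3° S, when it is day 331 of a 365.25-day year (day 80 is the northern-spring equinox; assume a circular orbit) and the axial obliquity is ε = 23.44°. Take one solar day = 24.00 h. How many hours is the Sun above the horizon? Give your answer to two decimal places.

Solar longitude: λ_s = 360° × (331 − 80)/365.25 = 247.392°.
sin δ = sin 23.44° × sin 247.392° = -0.36722, so δ = -21.544°.
cos H₀ = −tan φ · tan δ = −tan(-39.3°) × tan(-21.544°) = -0.3231, so H₀ = 1.8998 rad = 108.85°.
Daylight = 2H₀/(2π) × 24.00 h = (1.8998/π) × 24.00 = 14.51 h.

14.51 h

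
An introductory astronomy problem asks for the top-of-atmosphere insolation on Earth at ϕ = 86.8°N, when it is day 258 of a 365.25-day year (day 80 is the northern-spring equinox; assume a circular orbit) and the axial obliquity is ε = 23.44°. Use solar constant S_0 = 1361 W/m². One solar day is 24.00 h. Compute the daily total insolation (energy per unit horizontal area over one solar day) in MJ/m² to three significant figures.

Solar longitude: L_s = 360° × (258 − 80)/365.25 = 175.441°.
sin δ = sin 23.44° × sin 175.441° = 0.03162, so δ = +1.812°.
cos h₀ = −tan(+86.8°) tan(+1.812°) = -0.5658, h₀ = 2.1722 rad.
Bracket: h₀ sin ϕ sin δ + cos ϕ cos δ sin h₀ = 2.1722×0.99844×0.03162 + 0.05582×0.99950×0.82457 = 0.068578 + 0.046004 = 0.114582.
Q̄ = (S_0/π) × [bracket] = (1361/π) × 0.114582 = 49.639 W/m².
Daily total = Q̄ × 24.00 h × 3600 s/h = 49.639 × 24.00 × 3600 / 10⁶ = 4.289 MJ/m².

4.29 MJ/m²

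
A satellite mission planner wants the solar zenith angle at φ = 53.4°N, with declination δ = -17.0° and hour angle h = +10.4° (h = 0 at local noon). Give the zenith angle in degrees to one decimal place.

cos θ_z = sin φ sin δ + cos φ cos δ cos h = -0.234721 + 0.560806 = 0.326085.
θ_z = arccos(0.326085) = 71.0°.

θ_z = 71.0°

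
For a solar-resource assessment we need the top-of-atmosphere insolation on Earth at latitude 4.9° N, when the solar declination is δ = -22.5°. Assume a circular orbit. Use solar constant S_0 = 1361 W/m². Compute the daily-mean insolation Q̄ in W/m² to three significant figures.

cos h₀ = −tan(+4.9°) tan(-22.500°) = 0.0355, h₀ = 1.5353 rad.
Bracket: h₀ sin ϕ sin δ + cos ϕ cos δ sin h₀ = 1.5353×0.08542×-0.38268 + 0.99635×0.92388×0.99937 = -0.050187 + 0.919928 = 0.869741.
Q̄ = (S_0/π) × [bracket] = (1361/π) × 0.869741 = 376.8 W/m².

Q̄ ≈ 377 W/m²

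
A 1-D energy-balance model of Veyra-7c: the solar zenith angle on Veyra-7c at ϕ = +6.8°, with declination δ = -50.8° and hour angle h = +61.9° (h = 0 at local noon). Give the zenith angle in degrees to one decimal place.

cos θ_z = sin ϕ sin δ + cos ϕ cos δ cos h = -0.091757 + 0.295599 = 0.203842.
θ_z = arccos(0.203842) = 78.2°.

θ_z = 78.2°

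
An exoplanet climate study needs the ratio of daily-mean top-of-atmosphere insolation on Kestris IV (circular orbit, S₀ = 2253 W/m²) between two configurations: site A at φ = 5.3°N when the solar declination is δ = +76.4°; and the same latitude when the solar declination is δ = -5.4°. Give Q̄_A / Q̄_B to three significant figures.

Q̄_A / Q̄_B ≈ 0.402

— Configuration A (φ=+5.3°):
cos H₀ = −tan(+5.3°) tan(+76.400°) = -0.3835, H₀ = 1.9643 rad.
Bracket: H₀ sin φ sin δ + cos φ cos δ sin H₀ = 1.9643×0.09237×0.97196 + 0.99572×0.23514×0.92356 = 0.176355 + 0.216236 = 0.392591.
Q̄ = (S₀/π) × [bracket] = (2253/π) × 0.392591 = 281.55 W/m².
— Configuration B (φ=+5.3°):
cos H₀ = −tan(+5.3°) tan(-5.400°) = 0.0088, H₀ = 1.5620 rad.
Bracket: H₀ sin φ sin δ + cos φ cos δ sin H₀ = 1.5620×0.09237×-0.09411 + 0.99572×0.99556×0.99996 = -0.013578 + 0.991259 = 0.977681.
Q̄ = (S₀/π) × [bracket] = (2253/π) × 0.977681 = 701.15 W/m².
Ratio Q̄_A / Q̄_B = 281.55 / 701.15 = 0.4016.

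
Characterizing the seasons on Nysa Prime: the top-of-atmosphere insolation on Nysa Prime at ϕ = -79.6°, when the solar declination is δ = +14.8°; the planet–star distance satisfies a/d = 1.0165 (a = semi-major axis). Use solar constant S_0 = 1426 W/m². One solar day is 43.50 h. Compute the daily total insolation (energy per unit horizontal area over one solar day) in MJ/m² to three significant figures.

0.00 MJ/m²

cos h₀ = −tan(-79.6°) tan(+14.800°) = 1.4396 ≥ 1 ⇒ polar night, h₀ = 0 and Q̄ = 0.
Inverse-square distance factor (a/d)² = 1.0165² = 1.033272.
Daily total = Q̄ × 43.50 h × 3600 s/h = 0.00 MJ/m².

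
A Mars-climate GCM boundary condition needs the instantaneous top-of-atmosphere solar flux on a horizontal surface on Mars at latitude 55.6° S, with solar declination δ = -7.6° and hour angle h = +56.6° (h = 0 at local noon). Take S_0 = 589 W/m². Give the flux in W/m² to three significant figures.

246 W/m²

cos θ_z = sin ϕ sin δ + cos ϕ cos δ cos h = 0.109127 + 0.308271 = 0.417398.
Flux = S_0 · cos θ_z = 589 × 0.417398 = 245.8 W/m².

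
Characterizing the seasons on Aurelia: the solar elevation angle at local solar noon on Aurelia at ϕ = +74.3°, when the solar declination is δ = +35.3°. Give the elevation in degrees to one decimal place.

51.0°

At local noon the hour angle is zero, so the zenith angle equals |ϕ − δ| = |+74.3° − (+35.300°)| = 39.000°.
Elevation = 90° − 39.000° = 51.0°.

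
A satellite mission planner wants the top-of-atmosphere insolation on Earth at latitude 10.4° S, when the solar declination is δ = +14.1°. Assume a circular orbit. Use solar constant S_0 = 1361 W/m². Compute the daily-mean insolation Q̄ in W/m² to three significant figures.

Q̄ ≈ 384 W/m²

cos h₀ = −tan(-10.4°) tan(+14.100°) = 0.0461, h₀ = 1.5247 rad.
Bracket: h₀ sin ϕ sin δ + cos ϕ cos δ sin h₀ = 1.5247×-0.18052×0.24362 + 0.98357×0.96987×0.99894 = -0.067054 + 0.952924 = 0.885870.
Q̄ = (S_0/π) × [bracket] = (1361/π) × 0.885870 = 383.8 W/m².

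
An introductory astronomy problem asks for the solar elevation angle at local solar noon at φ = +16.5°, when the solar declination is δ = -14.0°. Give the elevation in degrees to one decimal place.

At local noon the hour angle is zero, so the zenith angle equals |φ − δ| = |+16.5° − (-14.000°)| = 30.500°.
Elevation = 90° − 30.500° = 59.5°.

59.5°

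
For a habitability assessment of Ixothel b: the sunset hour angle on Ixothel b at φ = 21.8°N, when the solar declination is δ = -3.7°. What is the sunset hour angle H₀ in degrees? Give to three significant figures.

H₀ = 88.5°

cos H₀ = −tan φ · tan δ = −tan(+21.8°) × tan(-3.700°) = 0.0259, so H₀ = 1.5449 rad = 88.52°.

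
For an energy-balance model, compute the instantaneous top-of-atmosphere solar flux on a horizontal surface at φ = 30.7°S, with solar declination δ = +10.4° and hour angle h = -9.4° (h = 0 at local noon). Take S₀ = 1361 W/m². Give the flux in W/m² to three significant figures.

1.01e+03 W/m²

cos θ_z = sin φ sin δ + cos φ cos δ cos h = -0.092163 + 0.834370 = 0.742207.
Flux = S₀ · cos θ_z = 1361 × 0.742207 = 1010 W/m².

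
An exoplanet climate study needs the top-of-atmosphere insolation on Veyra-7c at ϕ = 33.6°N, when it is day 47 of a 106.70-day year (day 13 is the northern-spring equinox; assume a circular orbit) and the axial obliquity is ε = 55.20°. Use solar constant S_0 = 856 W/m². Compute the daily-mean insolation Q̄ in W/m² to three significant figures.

Q̄ ≈ 372 W/m²

Solar longitude: L_s = 360° × (47 − 13)/106.70 = 114.714°.
sin δ = sin 55.20° × sin 114.714° = 0.74594, so δ = +48.240°.
cos h₀ = −tan(+33.6°) tan(+48.240°) = -0.7441, h₀ = 2.4100 rad.
Bracket: h₀ sin ϕ sin δ + cos ϕ cos δ sin h₀ = 2.4100×0.55339×0.74594 + 0.83292×0.66602×0.66804 = 0.994838 + 0.370589 = 1.365427.
Q̄ = (S_0/π) × [bracket] = (856/π) × 1.365427 = 372.0 W/m².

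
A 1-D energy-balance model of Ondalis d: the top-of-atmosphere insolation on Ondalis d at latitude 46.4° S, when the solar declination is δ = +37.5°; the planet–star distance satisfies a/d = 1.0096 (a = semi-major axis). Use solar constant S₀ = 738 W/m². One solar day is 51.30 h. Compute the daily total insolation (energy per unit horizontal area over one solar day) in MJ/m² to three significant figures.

cos H₀ = −tan(-46.4°) tan(+37.500°) = 0.8058, H₀ = 0.6338 rad.
Bracket: H₀ sin φ sin δ + cos φ cos δ sin H₀ = 0.6338×-0.72417×0.60876 + 0.68962×0.79335×0.59222 = -0.279408 + 0.324010 = 0.044602.
Inverse-square distance factor (a/d)² = 1.0096² = 1.019292.
Q̄ = (S₀/π) × 1.019292 × [bracket] = (738/π) × 1.019292 × 0.044602 = 10.680 W/m².
Daily total = Q̄ × 51.30 h × 3600 s/h = 10.680 × 51.30 × 3600 / 10⁶ = 1.972 MJ/m².

1.97 MJ/m²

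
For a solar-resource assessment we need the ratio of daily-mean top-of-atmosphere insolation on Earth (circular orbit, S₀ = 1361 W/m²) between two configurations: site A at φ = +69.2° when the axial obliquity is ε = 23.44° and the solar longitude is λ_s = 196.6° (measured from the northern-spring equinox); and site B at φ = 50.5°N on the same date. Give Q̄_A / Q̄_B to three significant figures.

— Configuration A (φ=+69.2°):
Solar declination: sin δ = sin ε · sin λ_s = sin 23.44° × sin 196.6° = -0.11364, so δ = -6.525°.
cos H₀ = −tan(+69.2°) tan(-6.525°) = 0.3011, H₀ = 1.2649 rad.
Bracket: H₀ sin φ sin δ + cos φ cos δ sin H₀ = 1.2649×0.93483×-0.11364 + 0.35511×0.99352×0.95359 = -0.134375 + 0.336435 = 0.202060.
Q̄ = (S₀/π) × [bracket] = (1361/π) × 0.202060 = 87.536 W/m².
— Configuration B (φ=+50.5°):
cos H₀ = −tan(+50.5°) tan(-6.525°) = 0.1388, H₀ = 1.4316 rad.
Bracket: H₀ sin φ sin δ + cos φ cos δ sin H₀ = 1.4316×0.77162×-0.11364 + 0.63608×0.99352×0.99033 = -0.125533 + 0.625847 = 0.500314.
Q̄ = (S₀/π) × [bracket] = (1361/π) × 0.500314 = 216.75 W/m².
Ratio Q̄_A / Q̄_B = 87.536 / 216.75 = 0.4039.

Q̄_A / Q̄_B ≈ 0.404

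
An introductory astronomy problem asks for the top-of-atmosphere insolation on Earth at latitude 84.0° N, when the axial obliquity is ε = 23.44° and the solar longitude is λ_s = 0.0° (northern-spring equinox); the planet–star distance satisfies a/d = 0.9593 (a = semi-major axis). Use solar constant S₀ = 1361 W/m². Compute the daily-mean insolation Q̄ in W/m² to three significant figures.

Q̄ ≈ 41.7 W/m²

Solar declination: sin δ = sin ε · sin λ_s = sin 23.44° × sin 0.0° = 0.00000, so δ = +0.000°.
cos H₀ = −tan(+84.0°) tan(+0.000°) = -0.0000, H₀ = 1.5708 rad.
Bracket: H₀ sin φ sin δ + cos φ cos δ sin H₀ = 1.5708×0.99452×0.00000 + 0.10453×1.00000×1.00000 = 0.000000 + 0.104530 = 0.104530.
Inverse-square distance factor (a/d)² = 0.9593² = 0.920256.
Q̄ = (S₀/π) × 0.920256 × [bracket] = (1361/π) × 0.920256 × 0.104530 = 41.67 W/m².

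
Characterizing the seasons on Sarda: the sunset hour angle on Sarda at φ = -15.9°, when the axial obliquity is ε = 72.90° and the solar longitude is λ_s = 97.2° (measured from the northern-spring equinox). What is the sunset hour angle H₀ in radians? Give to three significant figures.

Solar declination: sin δ = sin ε · sin λ_s = sin 72.90° × sin 97.2° = 0.94826, so δ = +71.488°.
cos H₀ = −tan φ · tan δ = −tan(-15.9°) × tan(+71.488°) = 0.8507, so H₀ = 0.5534 rad = 31.71°.

H₀ = 0.553 rad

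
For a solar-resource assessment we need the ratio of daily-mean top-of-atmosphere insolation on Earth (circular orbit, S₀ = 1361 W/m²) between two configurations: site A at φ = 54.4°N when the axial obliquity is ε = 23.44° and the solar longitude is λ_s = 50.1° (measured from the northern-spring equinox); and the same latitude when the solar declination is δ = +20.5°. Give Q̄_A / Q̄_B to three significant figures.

— Configuration A (φ=+54.4°):
Solar declination: sin δ = sin ε · sin λ_s = sin 23.44° × sin 50.1° = 0.30517, so δ = +17.768°.
cos H₀ = −tan(+54.4°) tan(+17.768°) = -0.4476, H₀ = 2.0349 rad.
Bracket: H₀ sin φ sin δ + cos φ cos δ sin H₀ = 2.0349×0.81310×0.30517 + 0.58212×0.95230×0.89423 = 0.504927 + 0.495719 = 1.000646.
Q̄ = (S₀/π) × [bracket] = (1361/π) × 1.000646 = 433.50 W/m².
— Configuration B (φ=+54.4°):
cos H₀ = −tan(+54.4°) tan(+20.500°) = -0.5222, H₀ = 2.1203 rad.
Bracket: H₀ sin φ sin δ + cos φ cos δ sin H₀ = 2.1203×0.81310×0.35021 + 0.58212×0.93667×0.85280 = 0.603768 + 0.464993 = 1.068761.
Q̄ = (S₀/π) × [bracket] = (1361/π) × 1.068761 = 463.01 W/m².
Ratio Q̄_A / Q̄_B = 433.50 / 463.01 = 0.9363.

Q̄_A / Q̄_B ≈ 0.936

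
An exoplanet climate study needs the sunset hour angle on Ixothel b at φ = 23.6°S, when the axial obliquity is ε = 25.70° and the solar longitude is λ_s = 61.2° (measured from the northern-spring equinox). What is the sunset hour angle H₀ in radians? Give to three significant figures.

Solar declination: sin δ = sin ε · sin λ_s = sin 25.70° × sin 61.2° = 0.38002, so δ = +22.335°.
cos H₀ = −tan φ · tan δ = −tan(-23.6°) × tan(+22.335°) = 0.1795, so H₀ = 1.3903 rad = 79.66°.

H₀ = 1.39 rad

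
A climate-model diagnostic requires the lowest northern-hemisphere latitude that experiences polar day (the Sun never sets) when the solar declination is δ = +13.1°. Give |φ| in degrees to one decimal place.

|φ| = 76.9°

Polar day requires cos H₀ = −tan φ tan δ ≤ −1, i.e. tan φ tan δ ≥ 1.
The boundary is |tan φ| · |tan δ| = 1, so |φ| = 90° − |δ| = 90° − 13.1° = 76.9° in the northern hemisphere.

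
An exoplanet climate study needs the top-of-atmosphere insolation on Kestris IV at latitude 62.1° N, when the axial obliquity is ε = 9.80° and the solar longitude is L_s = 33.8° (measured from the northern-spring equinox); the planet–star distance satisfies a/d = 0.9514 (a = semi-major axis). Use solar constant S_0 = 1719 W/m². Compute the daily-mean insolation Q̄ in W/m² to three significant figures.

Q̄ ≈ 300 W/m²

Solar declination: sin δ = sin ε · sin L_s = sin 9.80° × sin 33.8° = 0.09469, so δ = +5.433°.
cos h₀ = −tan(+62.1°) tan(+5.433°) = -0.1796, h₀ = 1.7514 rad.
Bracket: h₀ sin ϕ sin δ + cos ϕ cos δ sin h₀ = 1.7514×0.88377×0.09469 + 0.46793×0.99551×0.98373 = 0.146564 + 0.458250 = 0.604814.
Inverse-square distance factor (a/d)² = 0.9514² = 0.905162.
Q̄ = (S_0/π) × 0.905162 × [bracket] = (1719/π) × 0.905162 × 0.604814 = 299.6 W/m².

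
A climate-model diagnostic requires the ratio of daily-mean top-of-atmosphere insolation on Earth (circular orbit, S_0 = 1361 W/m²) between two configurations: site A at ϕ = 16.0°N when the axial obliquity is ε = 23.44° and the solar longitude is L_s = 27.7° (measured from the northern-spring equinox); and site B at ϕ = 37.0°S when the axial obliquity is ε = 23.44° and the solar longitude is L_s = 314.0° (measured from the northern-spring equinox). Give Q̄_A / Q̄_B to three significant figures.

Q̄_A / Q̄_B ≈ 0.972

— Configuration A (ϕ=+16.0°):
Solar declination: sin δ = sin ε · sin L_s = sin 23.44° × sin 27.7° = 0.18491, so δ = +10.656°.
cos h₀ = −tan(+16.0°) tan(+10.656°) = -0.0540, h₀ = 1.6248 rad.
Bracket: h₀ sin ϕ sin δ + cos ϕ cos δ sin h₀ = 1.6248×0.27564×0.18491 + 0.96126×0.98276×0.99854 = 0.082814 + 0.943309 = 1.026123.
Q̄ = (S_0/π) × [bracket] = (1361/π) × 1.026123 = 444.54 W/m².
— Configuration B (ϕ=-37.0°):
Solar declination: sin δ = sin ε · sin L_s = sin 23.44° × sin 314.0° = -0.28615, so δ = -16.627°.
cos h₀ = −tan(-37.0°) tan(-16.627°) = -0.2250, h₀ = 1.7978 rad.
Bracket: h₀ sin ϕ sin δ + cos ϕ cos δ sin h₀ = 1.7978×-0.60182×-0.28615 + 0.79864×0.95819×0.97435 = 0.309601 + 0.745620 = 1.055221.
Q̄ = (S_0/π) × [bracket] = (1361/π) × 1.055221 = 457.14 W/m².
Ratio Q̄_A / Q̄_B = 444.54 / 457.14 = 0.9724.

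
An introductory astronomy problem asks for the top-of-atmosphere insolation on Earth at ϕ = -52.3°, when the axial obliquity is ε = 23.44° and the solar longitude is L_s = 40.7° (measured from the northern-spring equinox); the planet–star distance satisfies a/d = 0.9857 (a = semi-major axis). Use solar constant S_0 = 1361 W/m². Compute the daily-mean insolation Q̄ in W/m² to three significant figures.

Q̄ ≈ 128 W/m²

Solar declination: sin δ = sin ε · sin L_s = sin 23.44° × sin 40.7° = 0.25940, so δ = +15.034°.
cos h₀ = −tan(-52.3°) tan(+15.034°) = 0.3475, h₀ = 1.2159 rad.
Bracket: h₀ sin ϕ sin δ + cos ϕ cos δ sin h₀ = 1.2159×-0.79122×0.25940 + 0.61153×0.96577×0.93767 = -0.249554 + 0.553785 = 0.304231.
Inverse-square distance factor (a/d)² = 0.9857² = 0.971604.
Q̄ = (S_0/π) × 0.971604 × [bracket] = (1361/π) × 0.971604 × 0.304231 = 128.1 W/m².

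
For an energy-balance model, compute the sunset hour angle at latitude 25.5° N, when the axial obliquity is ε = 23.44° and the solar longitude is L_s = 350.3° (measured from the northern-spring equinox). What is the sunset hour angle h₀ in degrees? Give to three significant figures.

h₀ = 88.2°

Solar declination: sin δ = sin ε · sin L_s = sin 23.44° × sin 350.3° = -0.06702, so δ = -3.843°.
cos h₀ = −tan ϕ · tan δ = −tan(+25.5°) × tan(-3.843°) = 0.0320, so h₀ = 1.5388 rad = 88.16°.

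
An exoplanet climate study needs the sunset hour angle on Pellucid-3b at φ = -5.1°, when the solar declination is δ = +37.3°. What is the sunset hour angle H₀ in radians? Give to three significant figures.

cos H₀ = −tan φ · tan δ = −tan(-5.1°) × tan(+37.300°) = 0.0680, so H₀ = 1.5028 rad = 86.10°.

H₀ = 1.50 rad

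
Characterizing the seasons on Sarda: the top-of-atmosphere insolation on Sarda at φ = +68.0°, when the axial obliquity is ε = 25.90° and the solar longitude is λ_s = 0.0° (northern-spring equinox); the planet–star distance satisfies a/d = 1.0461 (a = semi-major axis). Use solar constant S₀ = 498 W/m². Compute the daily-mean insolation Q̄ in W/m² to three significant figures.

Solar declination: sin δ = sin ε · sin λ_s = sin 25.90° × sin 0.0° = 0.00000, so δ = +0.000°.
cos H₀ = −tan(+68.0°) tan(+0.000°) = -0.0000, H₀ = 1.5708 rad.
Bracket: H₀ sin φ sin δ + cos φ cos δ sin H₀ = 1.5708×0.92718×0.00000 + 0.37461×1.00000×1.00000 = 0.000000 + 0.374610 = 0.374610.
Inverse-square distance factor (a/d)² = 1.0461² = 1.094325.
Q̄ = (S₀/π) × 1.094325 × [bracket] = (498/π) × 1.094325 × 0.374610 = 64.98 W/m².

Q̄ ≈ 65.0 W/m²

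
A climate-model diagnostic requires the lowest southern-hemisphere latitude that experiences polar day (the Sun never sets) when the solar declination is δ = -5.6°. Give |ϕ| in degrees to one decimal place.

|ϕ| = 84.4°

Polar day requires cos h₀ = −tan ϕ tan δ ≤ −1, i.e. tan ϕ tan δ ≥ 1.
The boundary is |tan ϕ| · |tan δ| = 1, so |ϕ| = 90° − |δ| = 90° − 5.6° = 84.4° in the southern hemisphere.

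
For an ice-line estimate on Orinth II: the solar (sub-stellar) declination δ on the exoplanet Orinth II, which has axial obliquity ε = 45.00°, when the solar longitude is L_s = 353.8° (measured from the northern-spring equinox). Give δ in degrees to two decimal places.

δ = -4.38°

sin δ = sin ε · sin L_s = sin 45.00° × sin 353.8° = -0.076367.
δ = arcsin(-0.076367) = -4.38°.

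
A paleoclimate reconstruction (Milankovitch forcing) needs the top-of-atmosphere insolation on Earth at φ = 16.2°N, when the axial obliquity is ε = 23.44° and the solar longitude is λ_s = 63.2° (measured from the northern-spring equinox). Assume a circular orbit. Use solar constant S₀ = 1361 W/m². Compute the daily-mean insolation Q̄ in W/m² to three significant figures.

Q̄ ≈ 459 W/m²

Solar declination: sin δ = sin ε · sin λ_s = sin 23.44° × sin 63.2° = 0.35506, so δ = +20.797°.
cos H₀ = −tan(+16.2°) tan(+20.797°) = -0.1103, H₀ = 1.6814 rad.
Bracket: H₀ sin φ sin δ + cos φ cos δ sin H₀ = 1.6814×0.27899×0.35506 + 0.96029×0.93484×0.99389 = 0.166556 + 0.892232 = 1.058788.
Q̄ = (S₀/π) × [bracket] = (1361/π) × 1.058788 = 458.7 W/m².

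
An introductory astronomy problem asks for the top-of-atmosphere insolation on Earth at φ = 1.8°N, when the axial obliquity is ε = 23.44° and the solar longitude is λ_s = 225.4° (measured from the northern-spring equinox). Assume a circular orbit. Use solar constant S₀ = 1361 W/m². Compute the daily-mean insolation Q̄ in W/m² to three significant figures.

Q̄ ≈ 409 W/m²

Solar declination: sin δ = sin ε · sin λ_s = sin 23.44° × sin 225.4° = -0.28324, so δ = -16.453°.
cos H₀ = −tan(+1.8°) tan(-16.453°) = 0.0093, H₀ = 1.5615 rad.
Bracket: H₀ sin φ sin δ + cos φ cos δ sin H₀ = 1.5615×0.03141×-0.28324 + 0.99951×0.95905×0.99996 = -0.013892 + 0.958542 = 0.944650.
Q̄ = (S₀/π) × [bracket] = (1361/π) × 0.944650 = 409.2 W/m².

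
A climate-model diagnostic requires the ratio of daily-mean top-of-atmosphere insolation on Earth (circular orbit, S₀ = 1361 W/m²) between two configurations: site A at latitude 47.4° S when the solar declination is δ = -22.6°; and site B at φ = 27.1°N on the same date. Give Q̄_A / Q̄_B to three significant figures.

— Configuration A (φ=-47.4°):
cos H₀ = −tan(-47.4°) tan(-22.600°) = -0.4527, H₀ = 2.0406 rad.
Bracket: H₀ sin φ sin δ + cos φ cos δ sin H₀ = 2.0406×-0.73610×-0.38430 + 0.67688×0.92321×0.89167 = 0.577252 + 0.557207 = 1.134459.
Q̄ = (S₀/π) × [bracket] = (1361/π) × 1.134459 = 491.47 W/m².
— Configuration B (φ=+27.1°):
cos H₀ = −tan(+27.1°) tan(-22.600°) = 0.2130, H₀ = 1.3561 rad.
Bracket: H₀ sin φ sin δ + cos φ cos δ sin H₀ = 1.3561×0.45554×-0.38430 + 0.89021×0.92321×0.97705 = -0.237404 + 0.802989 = 0.565585.
Q̄ = (S₀/π) × [bracket] = (1361/π) × 0.565585 = 245.02 W/m².
Ratio Q̄_A / Q̄_B = 491.47 / 245.02 = 2.006.

Q̄_A / Q̄_B ≈ 2.01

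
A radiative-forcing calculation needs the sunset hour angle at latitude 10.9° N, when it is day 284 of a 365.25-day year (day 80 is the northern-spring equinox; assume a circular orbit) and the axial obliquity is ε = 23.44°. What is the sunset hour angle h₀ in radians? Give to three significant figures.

Solar longitude: L_s = 360° × (284 − 80)/365.25 = 201.068°.
sin δ = sin 23.44° × sin 201.068° = -0.14299, so δ = -8.221°.
cos h₀ = −tan ϕ · tan δ = −tan(+10.9°) × tan(-8.221°) = 0.0278, so h₀ = 1.5430 rad = 88.41°.

h₀ = 1.54 rad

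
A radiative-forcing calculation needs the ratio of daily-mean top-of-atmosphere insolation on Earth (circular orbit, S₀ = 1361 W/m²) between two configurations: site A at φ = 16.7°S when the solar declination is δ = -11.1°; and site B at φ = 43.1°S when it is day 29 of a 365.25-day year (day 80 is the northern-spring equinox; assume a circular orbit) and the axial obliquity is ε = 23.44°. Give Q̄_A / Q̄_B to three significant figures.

Q̄_A / Q̄_B ≈ 0.975

— Configuration A (φ=-16.7°):
cos H₀ = −tan(-16.7°) tan(-11.100°) = -0.0589, H₀ = 1.6297 rad.
Bracket: H₀ sin φ sin δ + cos φ cos δ sin H₀ = 1.6297×-0.28736×-0.19252 + 0.95782×0.98129×0.99827 = 0.090159 + 0.938273 = 1.028432.
Q̄ = (S₀/π) × [bracket] = (1361/π) × 1.028432 = 445.54 W/m².
— Configuration B (φ=-43.1°):
Solar longitude: λ_s = 360° × (29 − 80)/365.25 = -50.267°, i.e. -50.267° + 360° = 309.733°.
sin δ = sin 23.44° × sin 309.733° = -0.30591, so δ = -17.813°.
cos H₀ = −tan(-43.1°) tan(-17.813°) = -0.3007, H₀ = 1.8762 rad.
Bracket: H₀ sin φ sin δ + cos φ cos δ sin H₀ = 1.8762×-0.68327×-0.30591 + 0.73016×0.95206×0.95372 = 0.392162 + 0.662984 = 1.055146.
Q̄ = (S₀/π) × [bracket] = (1361/π) × 1.055146 = 457.11 W/m².
Ratio Q̄_A / Q̄_B = 445.54 / 457.11 = 0.9747.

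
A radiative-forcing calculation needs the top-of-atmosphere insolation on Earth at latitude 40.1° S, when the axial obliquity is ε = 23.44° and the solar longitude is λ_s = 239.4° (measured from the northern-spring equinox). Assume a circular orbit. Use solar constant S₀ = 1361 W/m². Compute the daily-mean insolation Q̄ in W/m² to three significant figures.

Q̄ ≈ 476 W/m²

Solar declination: sin δ = sin ε · sin λ_s = sin 23.44° × sin 239.4° = -0.34239, so δ = -20.023°.
cos H₀ = −tan(-40.1°) tan(-20.023°) = -0.3069, H₀ = 1.8827 rad.
Bracket: H₀ sin φ sin δ + cos φ cos δ sin H₀ = 1.8827×-0.64412×-0.34239 + 0.76492×0.93956×0.95175 = 0.415211 + 0.684012 = 1.099223.
Q̄ = (S₀/π) × [bracket] = (1361/π) × 1.099223 = 476.2 W/m².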